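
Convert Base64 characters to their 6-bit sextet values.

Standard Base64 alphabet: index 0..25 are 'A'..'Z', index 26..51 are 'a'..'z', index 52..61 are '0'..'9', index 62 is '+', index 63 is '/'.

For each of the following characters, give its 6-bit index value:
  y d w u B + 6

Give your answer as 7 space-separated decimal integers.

Answer: 50 29 48 46 1 62 58

Derivation:
'y': a..z range, 26 + ord('y') − ord('a') = 50
'd': a..z range, 26 + ord('d') − ord('a') = 29
'w': a..z range, 26 + ord('w') − ord('a') = 48
'u': a..z range, 26 + ord('u') − ord('a') = 46
'B': A..Z range, ord('B') − ord('A') = 1
'+': index 62
'6': 0..9 range, 52 + ord('6') − ord('0') = 58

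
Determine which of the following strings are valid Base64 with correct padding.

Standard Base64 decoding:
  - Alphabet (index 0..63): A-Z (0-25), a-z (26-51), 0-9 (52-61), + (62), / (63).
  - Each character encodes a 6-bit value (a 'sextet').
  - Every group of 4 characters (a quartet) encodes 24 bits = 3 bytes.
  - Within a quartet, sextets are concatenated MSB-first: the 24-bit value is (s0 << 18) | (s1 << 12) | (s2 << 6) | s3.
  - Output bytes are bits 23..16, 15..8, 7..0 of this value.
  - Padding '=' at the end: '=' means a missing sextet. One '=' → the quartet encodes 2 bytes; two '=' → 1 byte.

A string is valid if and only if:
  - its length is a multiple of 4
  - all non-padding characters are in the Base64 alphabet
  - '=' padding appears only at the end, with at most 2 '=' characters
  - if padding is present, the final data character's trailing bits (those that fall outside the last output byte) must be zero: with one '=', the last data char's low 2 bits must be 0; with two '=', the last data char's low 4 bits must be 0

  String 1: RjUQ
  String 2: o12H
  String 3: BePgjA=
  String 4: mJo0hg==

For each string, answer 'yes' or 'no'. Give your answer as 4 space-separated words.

String 1: 'RjUQ' → valid
String 2: 'o12H' → valid
String 3: 'BePgjA=' → invalid (len=7 not mult of 4)
String 4: 'mJo0hg==' → valid

Answer: yes yes no yes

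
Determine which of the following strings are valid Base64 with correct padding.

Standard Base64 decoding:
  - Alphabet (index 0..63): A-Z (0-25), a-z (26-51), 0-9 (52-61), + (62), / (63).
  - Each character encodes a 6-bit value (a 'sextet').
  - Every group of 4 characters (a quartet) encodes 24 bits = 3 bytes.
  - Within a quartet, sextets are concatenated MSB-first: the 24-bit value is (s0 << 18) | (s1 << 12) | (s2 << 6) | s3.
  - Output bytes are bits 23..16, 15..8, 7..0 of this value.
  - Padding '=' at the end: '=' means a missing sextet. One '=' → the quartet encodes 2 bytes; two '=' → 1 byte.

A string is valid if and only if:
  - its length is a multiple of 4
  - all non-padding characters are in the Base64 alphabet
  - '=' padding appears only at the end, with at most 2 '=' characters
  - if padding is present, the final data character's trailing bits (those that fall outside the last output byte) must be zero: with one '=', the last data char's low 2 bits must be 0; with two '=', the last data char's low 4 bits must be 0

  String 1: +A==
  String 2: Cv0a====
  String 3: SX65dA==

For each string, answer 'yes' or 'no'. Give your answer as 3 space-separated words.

Answer: yes no yes

Derivation:
String 1: '+A==' → valid
String 2: 'Cv0a====' → invalid (4 pad chars (max 2))
String 3: 'SX65dA==' → valid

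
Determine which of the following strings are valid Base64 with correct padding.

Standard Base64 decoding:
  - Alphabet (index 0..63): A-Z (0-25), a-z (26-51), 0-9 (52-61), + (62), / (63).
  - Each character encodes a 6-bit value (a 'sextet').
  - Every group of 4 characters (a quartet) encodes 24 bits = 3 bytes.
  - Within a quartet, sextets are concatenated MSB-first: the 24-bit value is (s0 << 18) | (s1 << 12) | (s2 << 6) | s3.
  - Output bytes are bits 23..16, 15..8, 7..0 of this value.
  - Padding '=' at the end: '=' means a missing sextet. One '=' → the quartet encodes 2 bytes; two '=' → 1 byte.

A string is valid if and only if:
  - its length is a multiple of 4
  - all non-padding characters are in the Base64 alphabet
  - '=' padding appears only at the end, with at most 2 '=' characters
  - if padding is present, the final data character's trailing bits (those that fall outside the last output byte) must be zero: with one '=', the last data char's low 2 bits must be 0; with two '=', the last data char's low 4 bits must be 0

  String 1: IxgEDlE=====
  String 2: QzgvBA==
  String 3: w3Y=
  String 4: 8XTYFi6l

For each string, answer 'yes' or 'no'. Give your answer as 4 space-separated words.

String 1: 'IxgEDlE=====' → invalid (5 pad chars (max 2))
String 2: 'QzgvBA==' → valid
String 3: 'w3Y=' → valid
String 4: '8XTYFi6l' → valid

Answer: no yes yes yes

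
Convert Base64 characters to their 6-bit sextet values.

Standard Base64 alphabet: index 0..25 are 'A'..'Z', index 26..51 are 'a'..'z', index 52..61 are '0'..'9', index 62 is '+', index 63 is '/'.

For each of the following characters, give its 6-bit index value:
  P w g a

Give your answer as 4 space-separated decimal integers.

'P': A..Z range, ord('P') − ord('A') = 15
'w': a..z range, 26 + ord('w') − ord('a') = 48
'g': a..z range, 26 + ord('g') − ord('a') = 32
'a': a..z range, 26 + ord('a') − ord('a') = 26

Answer: 15 48 32 26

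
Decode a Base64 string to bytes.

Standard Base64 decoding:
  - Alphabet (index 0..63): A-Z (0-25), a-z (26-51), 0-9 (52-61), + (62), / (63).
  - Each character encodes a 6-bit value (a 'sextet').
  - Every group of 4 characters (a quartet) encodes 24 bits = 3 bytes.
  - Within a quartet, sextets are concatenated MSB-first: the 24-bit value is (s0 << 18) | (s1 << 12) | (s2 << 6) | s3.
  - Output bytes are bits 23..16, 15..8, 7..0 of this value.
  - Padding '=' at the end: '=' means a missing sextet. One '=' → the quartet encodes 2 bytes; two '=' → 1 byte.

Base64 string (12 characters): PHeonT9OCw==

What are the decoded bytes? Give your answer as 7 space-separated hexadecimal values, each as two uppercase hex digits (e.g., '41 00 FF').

After char 0 ('P'=15): chars_in_quartet=1 acc=0xF bytes_emitted=0
After char 1 ('H'=7): chars_in_quartet=2 acc=0x3C7 bytes_emitted=0
After char 2 ('e'=30): chars_in_quartet=3 acc=0xF1DE bytes_emitted=0
After char 3 ('o'=40): chars_in_quartet=4 acc=0x3C77A8 -> emit 3C 77 A8, reset; bytes_emitted=3
After char 4 ('n'=39): chars_in_quartet=1 acc=0x27 bytes_emitted=3
After char 5 ('T'=19): chars_in_quartet=2 acc=0x9D3 bytes_emitted=3
After char 6 ('9'=61): chars_in_quartet=3 acc=0x274FD bytes_emitted=3
After char 7 ('O'=14): chars_in_quartet=4 acc=0x9D3F4E -> emit 9D 3F 4E, reset; bytes_emitted=6
After char 8 ('C'=2): chars_in_quartet=1 acc=0x2 bytes_emitted=6
After char 9 ('w'=48): chars_in_quartet=2 acc=0xB0 bytes_emitted=6
Padding '==': partial quartet acc=0xB0 -> emit 0B; bytes_emitted=7

Answer: 3C 77 A8 9D 3F 4E 0B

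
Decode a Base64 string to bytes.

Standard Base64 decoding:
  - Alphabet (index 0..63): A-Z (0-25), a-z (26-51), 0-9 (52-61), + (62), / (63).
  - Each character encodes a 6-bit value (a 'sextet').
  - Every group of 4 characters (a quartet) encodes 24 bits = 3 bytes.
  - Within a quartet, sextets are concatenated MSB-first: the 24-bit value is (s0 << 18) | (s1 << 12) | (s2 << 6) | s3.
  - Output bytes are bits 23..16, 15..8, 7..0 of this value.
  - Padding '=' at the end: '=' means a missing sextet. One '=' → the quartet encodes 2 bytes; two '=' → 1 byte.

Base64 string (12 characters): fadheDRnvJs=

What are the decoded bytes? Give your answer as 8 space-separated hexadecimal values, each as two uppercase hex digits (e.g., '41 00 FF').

Answer: 7D A7 61 78 34 67 BC 9B

Derivation:
After char 0 ('f'=31): chars_in_quartet=1 acc=0x1F bytes_emitted=0
After char 1 ('a'=26): chars_in_quartet=2 acc=0x7DA bytes_emitted=0
After char 2 ('d'=29): chars_in_quartet=3 acc=0x1F69D bytes_emitted=0
After char 3 ('h'=33): chars_in_quartet=4 acc=0x7DA761 -> emit 7D A7 61, reset; bytes_emitted=3
After char 4 ('e'=30): chars_in_quartet=1 acc=0x1E bytes_emitted=3
After char 5 ('D'=3): chars_in_quartet=2 acc=0x783 bytes_emitted=3
After char 6 ('R'=17): chars_in_quartet=3 acc=0x1E0D1 bytes_emitted=3
After char 7 ('n'=39): chars_in_quartet=4 acc=0x783467 -> emit 78 34 67, reset; bytes_emitted=6
After char 8 ('v'=47): chars_in_quartet=1 acc=0x2F bytes_emitted=6
After char 9 ('J'=9): chars_in_quartet=2 acc=0xBC9 bytes_emitted=6
After char 10 ('s'=44): chars_in_quartet=3 acc=0x2F26C bytes_emitted=6
Padding '=': partial quartet acc=0x2F26C -> emit BC 9B; bytes_emitted=8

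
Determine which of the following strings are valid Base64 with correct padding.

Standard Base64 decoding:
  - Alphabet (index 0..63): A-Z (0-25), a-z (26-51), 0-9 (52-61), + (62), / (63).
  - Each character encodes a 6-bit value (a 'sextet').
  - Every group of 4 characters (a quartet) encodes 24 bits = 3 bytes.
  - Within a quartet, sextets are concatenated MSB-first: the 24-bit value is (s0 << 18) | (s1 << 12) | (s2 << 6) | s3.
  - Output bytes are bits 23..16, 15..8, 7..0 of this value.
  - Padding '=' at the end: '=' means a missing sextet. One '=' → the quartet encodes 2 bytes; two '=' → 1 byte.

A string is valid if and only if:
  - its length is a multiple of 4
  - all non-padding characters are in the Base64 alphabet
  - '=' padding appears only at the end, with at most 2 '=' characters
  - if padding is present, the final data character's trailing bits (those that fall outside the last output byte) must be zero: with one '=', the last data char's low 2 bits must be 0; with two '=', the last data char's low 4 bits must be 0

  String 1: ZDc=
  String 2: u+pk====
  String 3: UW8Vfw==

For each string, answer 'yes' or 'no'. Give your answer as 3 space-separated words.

String 1: 'ZDc=' → valid
String 2: 'u+pk====' → invalid (4 pad chars (max 2))
String 3: 'UW8Vfw==' → valid

Answer: yes no yes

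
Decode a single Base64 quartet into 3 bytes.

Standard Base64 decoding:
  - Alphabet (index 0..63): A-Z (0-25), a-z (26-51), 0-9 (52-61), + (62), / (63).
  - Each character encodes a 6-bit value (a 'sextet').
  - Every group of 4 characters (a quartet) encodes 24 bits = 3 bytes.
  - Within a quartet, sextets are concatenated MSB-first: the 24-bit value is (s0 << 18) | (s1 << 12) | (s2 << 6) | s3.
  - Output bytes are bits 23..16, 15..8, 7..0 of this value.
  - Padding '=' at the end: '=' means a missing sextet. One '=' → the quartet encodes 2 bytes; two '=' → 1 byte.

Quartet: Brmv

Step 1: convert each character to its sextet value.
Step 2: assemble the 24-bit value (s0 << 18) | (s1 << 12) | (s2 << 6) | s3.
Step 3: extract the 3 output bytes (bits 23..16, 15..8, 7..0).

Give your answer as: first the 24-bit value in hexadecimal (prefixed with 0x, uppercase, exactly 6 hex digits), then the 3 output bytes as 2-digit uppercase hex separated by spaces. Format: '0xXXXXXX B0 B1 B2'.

Sextets: B=1, r=43, m=38, v=47
24-bit: (1<<18) | (43<<12) | (38<<6) | 47
      = 0x040000 | 0x02B000 | 0x000980 | 0x00002F
      = 0x06B9AF
Bytes: (v>>16)&0xFF=06, (v>>8)&0xFF=B9, v&0xFF=AF

Answer: 0x06B9AF 06 B9 AF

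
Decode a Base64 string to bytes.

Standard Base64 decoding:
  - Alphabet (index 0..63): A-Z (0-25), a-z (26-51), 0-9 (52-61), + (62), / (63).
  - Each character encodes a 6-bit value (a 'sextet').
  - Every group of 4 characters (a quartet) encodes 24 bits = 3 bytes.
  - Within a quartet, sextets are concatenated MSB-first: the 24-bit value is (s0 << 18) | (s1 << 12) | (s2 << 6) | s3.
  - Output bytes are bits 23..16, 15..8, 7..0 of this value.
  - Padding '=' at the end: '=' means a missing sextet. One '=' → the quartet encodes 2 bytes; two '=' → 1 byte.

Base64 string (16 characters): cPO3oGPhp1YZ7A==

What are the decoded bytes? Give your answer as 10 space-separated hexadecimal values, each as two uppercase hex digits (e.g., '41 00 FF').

After char 0 ('c'=28): chars_in_quartet=1 acc=0x1C bytes_emitted=0
After char 1 ('P'=15): chars_in_quartet=2 acc=0x70F bytes_emitted=0
After char 2 ('O'=14): chars_in_quartet=3 acc=0x1C3CE bytes_emitted=0
After char 3 ('3'=55): chars_in_quartet=4 acc=0x70F3B7 -> emit 70 F3 B7, reset; bytes_emitted=3
After char 4 ('o'=40): chars_in_quartet=1 acc=0x28 bytes_emitted=3
After char 5 ('G'=6): chars_in_quartet=2 acc=0xA06 bytes_emitted=3
After char 6 ('P'=15): chars_in_quartet=3 acc=0x2818F bytes_emitted=3
After char 7 ('h'=33): chars_in_quartet=4 acc=0xA063E1 -> emit A0 63 E1, reset; bytes_emitted=6
After char 8 ('p'=41): chars_in_quartet=1 acc=0x29 bytes_emitted=6
After char 9 ('1'=53): chars_in_quartet=2 acc=0xA75 bytes_emitted=6
After char 10 ('Y'=24): chars_in_quartet=3 acc=0x29D58 bytes_emitted=6
After char 11 ('Z'=25): chars_in_quartet=4 acc=0xA75619 -> emit A7 56 19, reset; bytes_emitted=9
After char 12 ('7'=59): chars_in_quartet=1 acc=0x3B bytes_emitted=9
After char 13 ('A'=0): chars_in_quartet=2 acc=0xEC0 bytes_emitted=9
Padding '==': partial quartet acc=0xEC0 -> emit EC; bytes_emitted=10

Answer: 70 F3 B7 A0 63 E1 A7 56 19 EC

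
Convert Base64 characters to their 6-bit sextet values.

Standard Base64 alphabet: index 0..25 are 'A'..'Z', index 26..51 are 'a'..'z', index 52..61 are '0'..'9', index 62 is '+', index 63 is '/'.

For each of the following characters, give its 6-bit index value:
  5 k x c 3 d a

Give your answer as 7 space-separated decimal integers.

Answer: 57 36 49 28 55 29 26

Derivation:
'5': 0..9 range, 52 + ord('5') − ord('0') = 57
'k': a..z range, 26 + ord('k') − ord('a') = 36
'x': a..z range, 26 + ord('x') − ord('a') = 49
'c': a..z range, 26 + ord('c') − ord('a') = 28
'3': 0..9 range, 52 + ord('3') − ord('0') = 55
'd': a..z range, 26 + ord('d') − ord('a') = 29
'a': a..z range, 26 + ord('a') − ord('a') = 26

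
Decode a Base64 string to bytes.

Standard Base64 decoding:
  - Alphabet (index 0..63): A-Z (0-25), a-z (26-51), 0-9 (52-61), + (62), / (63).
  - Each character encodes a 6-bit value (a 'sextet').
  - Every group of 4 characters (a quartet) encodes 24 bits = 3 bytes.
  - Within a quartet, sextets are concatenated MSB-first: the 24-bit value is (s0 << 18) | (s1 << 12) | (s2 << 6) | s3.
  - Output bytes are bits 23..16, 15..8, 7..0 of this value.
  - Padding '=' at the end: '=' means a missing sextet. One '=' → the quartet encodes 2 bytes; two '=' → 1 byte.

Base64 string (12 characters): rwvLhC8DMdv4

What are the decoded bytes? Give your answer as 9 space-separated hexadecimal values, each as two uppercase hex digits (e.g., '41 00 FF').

Answer: AF 0B CB 84 2F 03 31 DB F8

Derivation:
After char 0 ('r'=43): chars_in_quartet=1 acc=0x2B bytes_emitted=0
After char 1 ('w'=48): chars_in_quartet=2 acc=0xAF0 bytes_emitted=0
After char 2 ('v'=47): chars_in_quartet=3 acc=0x2BC2F bytes_emitted=0
After char 3 ('L'=11): chars_in_quartet=4 acc=0xAF0BCB -> emit AF 0B CB, reset; bytes_emitted=3
After char 4 ('h'=33): chars_in_quartet=1 acc=0x21 bytes_emitted=3
After char 5 ('C'=2): chars_in_quartet=2 acc=0x842 bytes_emitted=3
After char 6 ('8'=60): chars_in_quartet=3 acc=0x210BC bytes_emitted=3
After char 7 ('D'=3): chars_in_quartet=4 acc=0x842F03 -> emit 84 2F 03, reset; bytes_emitted=6
After char 8 ('M'=12): chars_in_quartet=1 acc=0xC bytes_emitted=6
After char 9 ('d'=29): chars_in_quartet=2 acc=0x31D bytes_emitted=6
After char 10 ('v'=47): chars_in_quartet=3 acc=0xC76F bytes_emitted=6
After char 11 ('4'=56): chars_in_quartet=4 acc=0x31DBF8 -> emit 31 DB F8, reset; bytes_emitted=9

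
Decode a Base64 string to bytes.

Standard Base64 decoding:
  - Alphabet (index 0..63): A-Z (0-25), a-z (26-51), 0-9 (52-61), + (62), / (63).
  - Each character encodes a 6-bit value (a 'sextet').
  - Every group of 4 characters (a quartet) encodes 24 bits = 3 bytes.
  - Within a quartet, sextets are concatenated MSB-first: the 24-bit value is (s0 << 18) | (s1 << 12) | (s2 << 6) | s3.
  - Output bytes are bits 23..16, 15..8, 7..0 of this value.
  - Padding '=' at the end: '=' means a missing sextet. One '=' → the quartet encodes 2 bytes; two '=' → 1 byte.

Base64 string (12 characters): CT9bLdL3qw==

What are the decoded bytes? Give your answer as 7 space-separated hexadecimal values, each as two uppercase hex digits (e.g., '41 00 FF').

After char 0 ('C'=2): chars_in_quartet=1 acc=0x2 bytes_emitted=0
After char 1 ('T'=19): chars_in_quartet=2 acc=0x93 bytes_emitted=0
After char 2 ('9'=61): chars_in_quartet=3 acc=0x24FD bytes_emitted=0
After char 3 ('b'=27): chars_in_quartet=4 acc=0x93F5B -> emit 09 3F 5B, reset; bytes_emitted=3
After char 4 ('L'=11): chars_in_quartet=1 acc=0xB bytes_emitted=3
After char 5 ('d'=29): chars_in_quartet=2 acc=0x2DD bytes_emitted=3
After char 6 ('L'=11): chars_in_quartet=3 acc=0xB74B bytes_emitted=3
After char 7 ('3'=55): chars_in_quartet=4 acc=0x2DD2F7 -> emit 2D D2 F7, reset; bytes_emitted=6
After char 8 ('q'=42): chars_in_quartet=1 acc=0x2A bytes_emitted=6
After char 9 ('w'=48): chars_in_quartet=2 acc=0xAB0 bytes_emitted=6
Padding '==': partial quartet acc=0xAB0 -> emit AB; bytes_emitted=7

Answer: 09 3F 5B 2D D2 F7 AB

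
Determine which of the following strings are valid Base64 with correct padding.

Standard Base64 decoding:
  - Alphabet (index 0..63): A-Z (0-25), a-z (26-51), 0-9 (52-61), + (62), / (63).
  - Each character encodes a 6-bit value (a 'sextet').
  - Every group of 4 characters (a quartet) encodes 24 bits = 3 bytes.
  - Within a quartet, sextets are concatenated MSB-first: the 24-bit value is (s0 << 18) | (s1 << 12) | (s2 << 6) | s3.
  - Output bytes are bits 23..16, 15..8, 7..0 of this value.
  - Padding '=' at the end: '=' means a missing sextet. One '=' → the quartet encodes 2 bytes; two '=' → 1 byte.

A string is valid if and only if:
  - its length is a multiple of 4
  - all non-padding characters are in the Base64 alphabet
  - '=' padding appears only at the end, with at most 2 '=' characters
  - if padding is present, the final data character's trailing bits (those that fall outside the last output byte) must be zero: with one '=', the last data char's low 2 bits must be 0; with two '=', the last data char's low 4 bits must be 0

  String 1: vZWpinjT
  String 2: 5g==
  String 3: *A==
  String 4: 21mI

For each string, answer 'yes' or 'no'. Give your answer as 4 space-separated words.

String 1: 'vZWpinjT' → valid
String 2: '5g==' → valid
String 3: '*A==' → invalid (bad char(s): ['*'])
String 4: '21mI' → valid

Answer: yes yes no yes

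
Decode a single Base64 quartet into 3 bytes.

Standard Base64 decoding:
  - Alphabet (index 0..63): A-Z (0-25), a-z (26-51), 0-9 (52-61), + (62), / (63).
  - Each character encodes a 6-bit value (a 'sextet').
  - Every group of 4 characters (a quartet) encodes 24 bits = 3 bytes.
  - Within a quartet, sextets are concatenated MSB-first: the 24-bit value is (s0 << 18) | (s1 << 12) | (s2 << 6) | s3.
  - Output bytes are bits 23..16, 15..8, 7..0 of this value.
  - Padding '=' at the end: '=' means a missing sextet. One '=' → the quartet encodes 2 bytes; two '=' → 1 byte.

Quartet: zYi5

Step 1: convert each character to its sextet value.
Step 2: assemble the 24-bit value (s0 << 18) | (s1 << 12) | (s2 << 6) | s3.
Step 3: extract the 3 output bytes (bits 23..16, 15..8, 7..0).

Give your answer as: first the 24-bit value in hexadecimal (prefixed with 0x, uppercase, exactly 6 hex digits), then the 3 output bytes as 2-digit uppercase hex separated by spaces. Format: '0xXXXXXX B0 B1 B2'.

Sextets: z=51, Y=24, i=34, 5=57
24-bit: (51<<18) | (24<<12) | (34<<6) | 57
      = 0xCC0000 | 0x018000 | 0x000880 | 0x000039
      = 0xCD88B9
Bytes: (v>>16)&0xFF=CD, (v>>8)&0xFF=88, v&0xFF=B9

Answer: 0xCD88B9 CD 88 B9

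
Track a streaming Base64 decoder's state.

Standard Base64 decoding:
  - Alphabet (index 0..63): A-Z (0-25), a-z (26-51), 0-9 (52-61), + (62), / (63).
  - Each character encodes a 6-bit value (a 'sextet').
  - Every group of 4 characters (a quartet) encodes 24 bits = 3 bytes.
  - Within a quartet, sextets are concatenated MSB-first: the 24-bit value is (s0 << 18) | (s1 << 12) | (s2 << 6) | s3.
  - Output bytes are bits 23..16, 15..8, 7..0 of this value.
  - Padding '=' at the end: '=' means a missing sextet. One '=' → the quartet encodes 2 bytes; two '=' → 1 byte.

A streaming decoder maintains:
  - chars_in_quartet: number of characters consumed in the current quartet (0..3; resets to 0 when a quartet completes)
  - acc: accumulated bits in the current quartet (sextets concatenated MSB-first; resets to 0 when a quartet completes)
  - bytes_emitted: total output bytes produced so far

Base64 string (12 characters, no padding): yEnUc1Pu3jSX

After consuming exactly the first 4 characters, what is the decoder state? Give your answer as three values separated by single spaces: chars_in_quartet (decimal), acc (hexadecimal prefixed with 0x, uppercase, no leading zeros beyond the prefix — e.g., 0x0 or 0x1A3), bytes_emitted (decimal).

After char 0 ('y'=50): chars_in_quartet=1 acc=0x32 bytes_emitted=0
After char 1 ('E'=4): chars_in_quartet=2 acc=0xC84 bytes_emitted=0
After char 2 ('n'=39): chars_in_quartet=3 acc=0x32127 bytes_emitted=0
After char 3 ('U'=20): chars_in_quartet=4 acc=0xC849D4 -> emit C8 49 D4, reset; bytes_emitted=3

Answer: 0 0x0 3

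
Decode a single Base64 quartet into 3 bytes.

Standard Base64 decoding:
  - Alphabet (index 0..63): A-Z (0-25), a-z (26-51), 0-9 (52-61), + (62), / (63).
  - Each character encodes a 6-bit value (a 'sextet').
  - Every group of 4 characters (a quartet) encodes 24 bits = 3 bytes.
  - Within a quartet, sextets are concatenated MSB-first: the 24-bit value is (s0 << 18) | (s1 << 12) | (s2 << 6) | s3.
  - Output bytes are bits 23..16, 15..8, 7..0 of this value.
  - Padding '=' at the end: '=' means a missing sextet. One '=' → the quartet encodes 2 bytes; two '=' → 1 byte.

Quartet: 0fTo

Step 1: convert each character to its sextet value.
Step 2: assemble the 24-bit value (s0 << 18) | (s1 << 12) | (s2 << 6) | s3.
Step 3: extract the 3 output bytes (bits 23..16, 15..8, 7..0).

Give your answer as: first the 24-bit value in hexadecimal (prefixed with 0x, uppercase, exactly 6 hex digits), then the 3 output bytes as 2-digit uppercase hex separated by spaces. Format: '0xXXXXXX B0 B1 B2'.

Sextets: 0=52, f=31, T=19, o=40
24-bit: (52<<18) | (31<<12) | (19<<6) | 40
      = 0xD00000 | 0x01F000 | 0x0004C0 | 0x000028
      = 0xD1F4E8
Bytes: (v>>16)&0xFF=D1, (v>>8)&0xFF=F4, v&0xFF=E8

Answer: 0xD1F4E8 D1 F4 E8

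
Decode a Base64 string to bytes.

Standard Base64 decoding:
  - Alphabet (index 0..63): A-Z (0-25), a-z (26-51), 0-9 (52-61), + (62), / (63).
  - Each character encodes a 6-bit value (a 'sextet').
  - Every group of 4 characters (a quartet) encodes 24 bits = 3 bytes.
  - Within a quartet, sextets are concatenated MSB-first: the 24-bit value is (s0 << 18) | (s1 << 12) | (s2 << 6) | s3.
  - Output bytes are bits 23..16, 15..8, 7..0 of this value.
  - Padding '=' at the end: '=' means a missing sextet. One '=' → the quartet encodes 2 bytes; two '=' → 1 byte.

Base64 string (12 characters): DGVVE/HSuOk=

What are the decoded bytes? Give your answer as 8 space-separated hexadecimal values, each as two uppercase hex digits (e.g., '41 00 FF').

After char 0 ('D'=3): chars_in_quartet=1 acc=0x3 bytes_emitted=0
After char 1 ('G'=6): chars_in_quartet=2 acc=0xC6 bytes_emitted=0
After char 2 ('V'=21): chars_in_quartet=3 acc=0x3195 bytes_emitted=0
After char 3 ('V'=21): chars_in_quartet=4 acc=0xC6555 -> emit 0C 65 55, reset; bytes_emitted=3
After char 4 ('E'=4): chars_in_quartet=1 acc=0x4 bytes_emitted=3
After char 5 ('/'=63): chars_in_quartet=2 acc=0x13F bytes_emitted=3
After char 6 ('H'=7): chars_in_quartet=3 acc=0x4FC7 bytes_emitted=3
After char 7 ('S'=18): chars_in_quartet=4 acc=0x13F1D2 -> emit 13 F1 D2, reset; bytes_emitted=6
After char 8 ('u'=46): chars_in_quartet=1 acc=0x2E bytes_emitted=6
After char 9 ('O'=14): chars_in_quartet=2 acc=0xB8E bytes_emitted=6
After char 10 ('k'=36): chars_in_quartet=3 acc=0x2E3A4 bytes_emitted=6
Padding '=': partial quartet acc=0x2E3A4 -> emit B8 E9; bytes_emitted=8

Answer: 0C 65 55 13 F1 D2 B8 E9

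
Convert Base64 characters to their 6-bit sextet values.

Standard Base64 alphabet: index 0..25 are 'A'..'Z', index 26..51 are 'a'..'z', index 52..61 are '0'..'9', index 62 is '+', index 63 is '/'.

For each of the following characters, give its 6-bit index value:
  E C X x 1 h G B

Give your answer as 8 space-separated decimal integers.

Answer: 4 2 23 49 53 33 6 1

Derivation:
'E': A..Z range, ord('E') − ord('A') = 4
'C': A..Z range, ord('C') − ord('A') = 2
'X': A..Z range, ord('X') − ord('A') = 23
'x': a..z range, 26 + ord('x') − ord('a') = 49
'1': 0..9 range, 52 + ord('1') − ord('0') = 53
'h': a..z range, 26 + ord('h') − ord('a') = 33
'G': A..Z range, ord('G') − ord('A') = 6
'B': A..Z range, ord('B') − ord('A') = 1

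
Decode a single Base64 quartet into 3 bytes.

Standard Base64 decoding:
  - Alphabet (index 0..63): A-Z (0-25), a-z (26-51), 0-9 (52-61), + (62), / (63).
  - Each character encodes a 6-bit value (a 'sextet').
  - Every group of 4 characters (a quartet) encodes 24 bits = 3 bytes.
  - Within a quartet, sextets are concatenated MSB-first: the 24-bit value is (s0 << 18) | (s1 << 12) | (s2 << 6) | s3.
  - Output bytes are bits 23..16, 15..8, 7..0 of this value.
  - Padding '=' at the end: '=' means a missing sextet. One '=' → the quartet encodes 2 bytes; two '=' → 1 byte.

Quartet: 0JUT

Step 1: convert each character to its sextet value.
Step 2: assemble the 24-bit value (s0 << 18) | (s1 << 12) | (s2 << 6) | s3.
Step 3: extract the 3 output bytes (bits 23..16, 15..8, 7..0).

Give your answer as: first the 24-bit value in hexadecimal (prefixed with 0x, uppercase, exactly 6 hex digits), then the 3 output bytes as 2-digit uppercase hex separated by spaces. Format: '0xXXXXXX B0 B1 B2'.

Sextets: 0=52, J=9, U=20, T=19
24-bit: (52<<18) | (9<<12) | (20<<6) | 19
      = 0xD00000 | 0x009000 | 0x000500 | 0x000013
      = 0xD09513
Bytes: (v>>16)&0xFF=D0, (v>>8)&0xFF=95, v&0xFF=13

Answer: 0xD09513 D0 95 13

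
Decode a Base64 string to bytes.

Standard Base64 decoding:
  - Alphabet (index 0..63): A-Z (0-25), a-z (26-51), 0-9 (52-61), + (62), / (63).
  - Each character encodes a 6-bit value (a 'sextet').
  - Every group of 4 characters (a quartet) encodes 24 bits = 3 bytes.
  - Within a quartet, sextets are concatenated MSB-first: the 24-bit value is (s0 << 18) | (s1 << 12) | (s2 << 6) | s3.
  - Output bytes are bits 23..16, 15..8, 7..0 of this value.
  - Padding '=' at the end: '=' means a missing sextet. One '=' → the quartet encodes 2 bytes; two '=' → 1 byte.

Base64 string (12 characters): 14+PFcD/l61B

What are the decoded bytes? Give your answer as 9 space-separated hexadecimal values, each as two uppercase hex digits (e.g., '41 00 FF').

After char 0 ('1'=53): chars_in_quartet=1 acc=0x35 bytes_emitted=0
After char 1 ('4'=56): chars_in_quartet=2 acc=0xD78 bytes_emitted=0
After char 2 ('+'=62): chars_in_quartet=3 acc=0x35E3E bytes_emitted=0
After char 3 ('P'=15): chars_in_quartet=4 acc=0xD78F8F -> emit D7 8F 8F, reset; bytes_emitted=3
After char 4 ('F'=5): chars_in_quartet=1 acc=0x5 bytes_emitted=3
After char 5 ('c'=28): chars_in_quartet=2 acc=0x15C bytes_emitted=3
After char 6 ('D'=3): chars_in_quartet=3 acc=0x5703 bytes_emitted=3
After char 7 ('/'=63): chars_in_quartet=4 acc=0x15C0FF -> emit 15 C0 FF, reset; bytes_emitted=6
After char 8 ('l'=37): chars_in_quartet=1 acc=0x25 bytes_emitted=6
After char 9 ('6'=58): chars_in_quartet=2 acc=0x97A bytes_emitted=6
After char 10 ('1'=53): chars_in_quartet=3 acc=0x25EB5 bytes_emitted=6
After char 11 ('B'=1): chars_in_quartet=4 acc=0x97AD41 -> emit 97 AD 41, reset; bytes_emitted=9

Answer: D7 8F 8F 15 C0 FF 97 AD 41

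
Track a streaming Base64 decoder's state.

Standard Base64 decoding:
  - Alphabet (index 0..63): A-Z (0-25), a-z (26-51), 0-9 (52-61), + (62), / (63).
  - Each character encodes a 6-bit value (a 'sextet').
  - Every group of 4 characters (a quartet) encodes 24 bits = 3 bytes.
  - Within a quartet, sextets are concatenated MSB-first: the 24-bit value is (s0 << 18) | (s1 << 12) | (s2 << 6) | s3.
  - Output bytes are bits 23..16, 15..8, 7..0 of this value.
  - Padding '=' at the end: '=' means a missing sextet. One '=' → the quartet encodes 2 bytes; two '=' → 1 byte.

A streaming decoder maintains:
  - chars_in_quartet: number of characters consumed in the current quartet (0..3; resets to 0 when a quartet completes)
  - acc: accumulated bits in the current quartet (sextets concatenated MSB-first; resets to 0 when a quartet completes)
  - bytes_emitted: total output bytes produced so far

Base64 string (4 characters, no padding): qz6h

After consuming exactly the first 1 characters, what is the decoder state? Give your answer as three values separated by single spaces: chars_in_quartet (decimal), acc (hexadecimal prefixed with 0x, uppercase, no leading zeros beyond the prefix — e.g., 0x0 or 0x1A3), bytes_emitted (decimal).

After char 0 ('q'=42): chars_in_quartet=1 acc=0x2A bytes_emitted=0

Answer: 1 0x2A 0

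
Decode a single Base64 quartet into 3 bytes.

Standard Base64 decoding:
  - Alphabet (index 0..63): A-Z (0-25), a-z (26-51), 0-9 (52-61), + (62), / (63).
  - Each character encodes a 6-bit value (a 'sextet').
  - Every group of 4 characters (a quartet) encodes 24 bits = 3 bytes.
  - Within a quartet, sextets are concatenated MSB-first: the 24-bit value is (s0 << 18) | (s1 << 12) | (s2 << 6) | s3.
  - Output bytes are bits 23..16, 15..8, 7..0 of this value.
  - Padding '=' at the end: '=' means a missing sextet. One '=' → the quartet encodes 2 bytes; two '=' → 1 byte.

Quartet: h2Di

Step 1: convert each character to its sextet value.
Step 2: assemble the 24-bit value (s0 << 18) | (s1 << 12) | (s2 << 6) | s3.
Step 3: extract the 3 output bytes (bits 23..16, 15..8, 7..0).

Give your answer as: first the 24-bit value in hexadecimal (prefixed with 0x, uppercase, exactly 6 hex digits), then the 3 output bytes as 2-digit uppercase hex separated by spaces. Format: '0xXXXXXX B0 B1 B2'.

Answer: 0x8760E2 87 60 E2

Derivation:
Sextets: h=33, 2=54, D=3, i=34
24-bit: (33<<18) | (54<<12) | (3<<6) | 34
      = 0x840000 | 0x036000 | 0x0000C0 | 0x000022
      = 0x8760E2
Bytes: (v>>16)&0xFF=87, (v>>8)&0xFF=60, v&0xFF=E2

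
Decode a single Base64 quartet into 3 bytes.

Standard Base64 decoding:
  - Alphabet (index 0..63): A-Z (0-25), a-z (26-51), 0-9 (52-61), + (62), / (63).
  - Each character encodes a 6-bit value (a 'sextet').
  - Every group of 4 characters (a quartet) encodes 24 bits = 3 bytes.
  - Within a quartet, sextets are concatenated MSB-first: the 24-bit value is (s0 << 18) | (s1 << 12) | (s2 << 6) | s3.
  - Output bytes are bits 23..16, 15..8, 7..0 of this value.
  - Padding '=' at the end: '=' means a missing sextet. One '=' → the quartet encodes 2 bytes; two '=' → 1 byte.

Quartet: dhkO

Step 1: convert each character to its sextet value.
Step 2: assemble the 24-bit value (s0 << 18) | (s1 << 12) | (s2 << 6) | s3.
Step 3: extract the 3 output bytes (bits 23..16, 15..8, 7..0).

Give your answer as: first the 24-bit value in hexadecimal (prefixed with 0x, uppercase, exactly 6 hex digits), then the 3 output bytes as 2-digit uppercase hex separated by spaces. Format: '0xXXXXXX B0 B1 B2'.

Sextets: d=29, h=33, k=36, O=14
24-bit: (29<<18) | (33<<12) | (36<<6) | 14
      = 0x740000 | 0x021000 | 0x000900 | 0x00000E
      = 0x76190E
Bytes: (v>>16)&0xFF=76, (v>>8)&0xFF=19, v&0xFF=0E

Answer: 0x76190E 76 19 0E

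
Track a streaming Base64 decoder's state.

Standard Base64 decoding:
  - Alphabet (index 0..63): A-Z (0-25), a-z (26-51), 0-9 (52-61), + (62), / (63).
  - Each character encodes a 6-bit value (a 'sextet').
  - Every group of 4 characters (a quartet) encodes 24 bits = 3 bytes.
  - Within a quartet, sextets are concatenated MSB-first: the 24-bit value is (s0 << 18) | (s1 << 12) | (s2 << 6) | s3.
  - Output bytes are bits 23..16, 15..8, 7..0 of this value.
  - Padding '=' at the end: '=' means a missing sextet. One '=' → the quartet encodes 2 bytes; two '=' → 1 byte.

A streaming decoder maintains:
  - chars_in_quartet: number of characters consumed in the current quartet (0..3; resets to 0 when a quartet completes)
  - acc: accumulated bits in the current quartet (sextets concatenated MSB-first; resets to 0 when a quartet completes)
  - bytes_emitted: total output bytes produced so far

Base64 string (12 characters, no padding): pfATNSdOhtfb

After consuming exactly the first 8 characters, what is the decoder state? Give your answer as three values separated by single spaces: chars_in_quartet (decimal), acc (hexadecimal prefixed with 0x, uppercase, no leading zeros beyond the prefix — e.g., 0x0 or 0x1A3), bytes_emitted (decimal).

After char 0 ('p'=41): chars_in_quartet=1 acc=0x29 bytes_emitted=0
After char 1 ('f'=31): chars_in_quartet=2 acc=0xA5F bytes_emitted=0
After char 2 ('A'=0): chars_in_quartet=3 acc=0x297C0 bytes_emitted=0
After char 3 ('T'=19): chars_in_quartet=4 acc=0xA5F013 -> emit A5 F0 13, reset; bytes_emitted=3
After char 4 ('N'=13): chars_in_quartet=1 acc=0xD bytes_emitted=3
After char 5 ('S'=18): chars_in_quartet=2 acc=0x352 bytes_emitted=3
After char 6 ('d'=29): chars_in_quartet=3 acc=0xD49D bytes_emitted=3
After char 7 ('O'=14): chars_in_quartet=4 acc=0x35274E -> emit 35 27 4E, reset; bytes_emitted=6

Answer: 0 0x0 6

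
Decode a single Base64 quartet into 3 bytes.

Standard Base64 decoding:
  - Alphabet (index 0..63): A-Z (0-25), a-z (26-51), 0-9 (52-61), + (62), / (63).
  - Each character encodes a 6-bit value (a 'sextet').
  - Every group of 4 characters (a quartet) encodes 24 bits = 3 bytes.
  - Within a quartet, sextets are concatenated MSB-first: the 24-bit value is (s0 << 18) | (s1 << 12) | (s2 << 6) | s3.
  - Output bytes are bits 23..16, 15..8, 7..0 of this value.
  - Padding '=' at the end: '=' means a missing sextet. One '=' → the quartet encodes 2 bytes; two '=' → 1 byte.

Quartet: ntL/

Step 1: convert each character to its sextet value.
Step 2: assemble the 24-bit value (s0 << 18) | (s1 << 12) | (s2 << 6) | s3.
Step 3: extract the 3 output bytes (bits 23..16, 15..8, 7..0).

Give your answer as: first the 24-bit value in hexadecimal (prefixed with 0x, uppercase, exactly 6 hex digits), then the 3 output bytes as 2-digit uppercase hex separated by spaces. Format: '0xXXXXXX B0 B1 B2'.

Answer: 0x9ED2FF 9E D2 FF

Derivation:
Sextets: n=39, t=45, L=11, /=63
24-bit: (39<<18) | (45<<12) | (11<<6) | 63
      = 0x9C0000 | 0x02D000 | 0x0002C0 | 0x00003F
      = 0x9ED2FF
Bytes: (v>>16)&0xFF=9E, (v>>8)&0xFF=D2, v&0xFF=FF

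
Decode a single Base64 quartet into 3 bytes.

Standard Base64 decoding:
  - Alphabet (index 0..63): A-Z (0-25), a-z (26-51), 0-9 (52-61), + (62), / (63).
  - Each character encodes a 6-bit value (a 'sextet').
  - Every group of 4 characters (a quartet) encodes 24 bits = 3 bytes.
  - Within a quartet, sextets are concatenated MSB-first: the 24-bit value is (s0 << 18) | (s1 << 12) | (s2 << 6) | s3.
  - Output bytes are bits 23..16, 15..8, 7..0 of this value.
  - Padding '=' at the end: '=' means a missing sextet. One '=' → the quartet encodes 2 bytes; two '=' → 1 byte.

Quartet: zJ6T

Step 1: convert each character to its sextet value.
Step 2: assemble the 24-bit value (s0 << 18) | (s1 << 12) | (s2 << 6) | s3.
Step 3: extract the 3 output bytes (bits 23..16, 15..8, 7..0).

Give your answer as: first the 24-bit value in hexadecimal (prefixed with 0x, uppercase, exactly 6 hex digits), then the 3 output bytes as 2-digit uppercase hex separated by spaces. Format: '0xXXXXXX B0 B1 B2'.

Sextets: z=51, J=9, 6=58, T=19
24-bit: (51<<18) | (9<<12) | (58<<6) | 19
      = 0xCC0000 | 0x009000 | 0x000E80 | 0x000013
      = 0xCC9E93
Bytes: (v>>16)&0xFF=CC, (v>>8)&0xFF=9E, v&0xFF=93

Answer: 0xCC9E93 CC 9E 93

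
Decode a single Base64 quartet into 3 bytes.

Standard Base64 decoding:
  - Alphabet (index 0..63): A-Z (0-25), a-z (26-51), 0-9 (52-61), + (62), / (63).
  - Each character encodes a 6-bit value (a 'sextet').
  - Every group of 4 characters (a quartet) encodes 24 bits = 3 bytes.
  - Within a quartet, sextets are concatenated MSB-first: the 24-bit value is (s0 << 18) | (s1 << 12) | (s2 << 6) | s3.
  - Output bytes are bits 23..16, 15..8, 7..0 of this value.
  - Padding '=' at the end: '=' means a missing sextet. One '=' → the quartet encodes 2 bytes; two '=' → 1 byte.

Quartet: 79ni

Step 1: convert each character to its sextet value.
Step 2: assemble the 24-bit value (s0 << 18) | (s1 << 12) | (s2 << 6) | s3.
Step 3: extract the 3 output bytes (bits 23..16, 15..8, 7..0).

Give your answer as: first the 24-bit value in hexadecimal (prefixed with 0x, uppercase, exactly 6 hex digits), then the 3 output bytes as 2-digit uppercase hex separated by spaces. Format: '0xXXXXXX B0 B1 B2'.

Answer: 0xEFD9E2 EF D9 E2

Derivation:
Sextets: 7=59, 9=61, n=39, i=34
24-bit: (59<<18) | (61<<12) | (39<<6) | 34
      = 0xEC0000 | 0x03D000 | 0x0009C0 | 0x000022
      = 0xEFD9E2
Bytes: (v>>16)&0xFF=EF, (v>>8)&0xFF=D9, v&0xFF=E2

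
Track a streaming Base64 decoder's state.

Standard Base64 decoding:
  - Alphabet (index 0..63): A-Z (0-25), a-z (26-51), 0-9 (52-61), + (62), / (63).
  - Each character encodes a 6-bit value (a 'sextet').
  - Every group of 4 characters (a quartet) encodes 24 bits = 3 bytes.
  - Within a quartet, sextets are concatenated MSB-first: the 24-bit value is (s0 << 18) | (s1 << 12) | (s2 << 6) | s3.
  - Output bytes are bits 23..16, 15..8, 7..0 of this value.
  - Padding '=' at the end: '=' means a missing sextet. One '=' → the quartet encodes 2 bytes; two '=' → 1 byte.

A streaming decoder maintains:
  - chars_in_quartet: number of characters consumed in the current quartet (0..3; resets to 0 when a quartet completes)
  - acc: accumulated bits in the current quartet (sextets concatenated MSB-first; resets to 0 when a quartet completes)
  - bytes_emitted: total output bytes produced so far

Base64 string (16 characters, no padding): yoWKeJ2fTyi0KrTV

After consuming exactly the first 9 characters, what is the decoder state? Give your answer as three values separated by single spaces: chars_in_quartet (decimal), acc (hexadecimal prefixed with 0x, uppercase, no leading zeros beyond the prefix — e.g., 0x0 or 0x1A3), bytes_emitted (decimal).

After char 0 ('y'=50): chars_in_quartet=1 acc=0x32 bytes_emitted=0
After char 1 ('o'=40): chars_in_quartet=2 acc=0xCA8 bytes_emitted=0
After char 2 ('W'=22): chars_in_quartet=3 acc=0x32A16 bytes_emitted=0
After char 3 ('K'=10): chars_in_quartet=4 acc=0xCA858A -> emit CA 85 8A, reset; bytes_emitted=3
After char 4 ('e'=30): chars_in_quartet=1 acc=0x1E bytes_emitted=3
After char 5 ('J'=9): chars_in_quartet=2 acc=0x789 bytes_emitted=3
After char 6 ('2'=54): chars_in_quartet=3 acc=0x1E276 bytes_emitted=3
After char 7 ('f'=31): chars_in_quartet=4 acc=0x789D9F -> emit 78 9D 9F, reset; bytes_emitted=6
After char 8 ('T'=19): chars_in_quartet=1 acc=0x13 bytes_emitted=6

Answer: 1 0x13 6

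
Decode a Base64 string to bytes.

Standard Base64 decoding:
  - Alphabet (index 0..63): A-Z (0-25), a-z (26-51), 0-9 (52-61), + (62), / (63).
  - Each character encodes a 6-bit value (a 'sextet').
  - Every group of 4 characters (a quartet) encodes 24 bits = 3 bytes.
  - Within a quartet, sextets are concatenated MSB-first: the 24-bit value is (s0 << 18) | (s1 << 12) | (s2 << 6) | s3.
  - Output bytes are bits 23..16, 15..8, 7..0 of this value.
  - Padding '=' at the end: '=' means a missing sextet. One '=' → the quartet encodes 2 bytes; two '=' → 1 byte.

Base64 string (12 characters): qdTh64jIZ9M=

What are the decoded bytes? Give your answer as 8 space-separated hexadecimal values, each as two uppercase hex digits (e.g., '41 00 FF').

After char 0 ('q'=42): chars_in_quartet=1 acc=0x2A bytes_emitted=0
After char 1 ('d'=29): chars_in_quartet=2 acc=0xA9D bytes_emitted=0
After char 2 ('T'=19): chars_in_quartet=3 acc=0x2A753 bytes_emitted=0
After char 3 ('h'=33): chars_in_quartet=4 acc=0xA9D4E1 -> emit A9 D4 E1, reset; bytes_emitted=3
After char 4 ('6'=58): chars_in_quartet=1 acc=0x3A bytes_emitted=3
After char 5 ('4'=56): chars_in_quartet=2 acc=0xEB8 bytes_emitted=3
After char 6 ('j'=35): chars_in_quartet=3 acc=0x3AE23 bytes_emitted=3
After char 7 ('I'=8): chars_in_quartet=4 acc=0xEB88C8 -> emit EB 88 C8, reset; bytes_emitted=6
After char 8 ('Z'=25): chars_in_quartet=1 acc=0x19 bytes_emitted=6
After char 9 ('9'=61): chars_in_quartet=2 acc=0x67D bytes_emitted=6
After char 10 ('M'=12): chars_in_quartet=3 acc=0x19F4C bytes_emitted=6
Padding '=': partial quartet acc=0x19F4C -> emit 67 D3; bytes_emitted=8

Answer: A9 D4 E1 EB 88 C8 67 D3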